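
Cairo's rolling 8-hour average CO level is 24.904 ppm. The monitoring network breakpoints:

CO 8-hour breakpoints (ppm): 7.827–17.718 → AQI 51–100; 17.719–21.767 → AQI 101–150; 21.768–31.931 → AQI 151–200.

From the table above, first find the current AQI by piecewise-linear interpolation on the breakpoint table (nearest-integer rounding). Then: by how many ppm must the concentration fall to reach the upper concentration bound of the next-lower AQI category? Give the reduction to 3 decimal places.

CO: 24.904 ∈ [21.768, 31.931] ↔ index [151, 200].
151 + (24.904−21.768)·(200−151)/(31.931−21.768) = 151 + 3.136·49/10.163 ≈ 166.12, so AQI = 166.
Current AQI 166 is in the Unhealthy range (151–200). The next-lower category tops out at AQI 150, whose upper concentration bound is 21.767 ppm.
Reduction needed = 24.904 − 21.767 = 3.137 ppm.

3.137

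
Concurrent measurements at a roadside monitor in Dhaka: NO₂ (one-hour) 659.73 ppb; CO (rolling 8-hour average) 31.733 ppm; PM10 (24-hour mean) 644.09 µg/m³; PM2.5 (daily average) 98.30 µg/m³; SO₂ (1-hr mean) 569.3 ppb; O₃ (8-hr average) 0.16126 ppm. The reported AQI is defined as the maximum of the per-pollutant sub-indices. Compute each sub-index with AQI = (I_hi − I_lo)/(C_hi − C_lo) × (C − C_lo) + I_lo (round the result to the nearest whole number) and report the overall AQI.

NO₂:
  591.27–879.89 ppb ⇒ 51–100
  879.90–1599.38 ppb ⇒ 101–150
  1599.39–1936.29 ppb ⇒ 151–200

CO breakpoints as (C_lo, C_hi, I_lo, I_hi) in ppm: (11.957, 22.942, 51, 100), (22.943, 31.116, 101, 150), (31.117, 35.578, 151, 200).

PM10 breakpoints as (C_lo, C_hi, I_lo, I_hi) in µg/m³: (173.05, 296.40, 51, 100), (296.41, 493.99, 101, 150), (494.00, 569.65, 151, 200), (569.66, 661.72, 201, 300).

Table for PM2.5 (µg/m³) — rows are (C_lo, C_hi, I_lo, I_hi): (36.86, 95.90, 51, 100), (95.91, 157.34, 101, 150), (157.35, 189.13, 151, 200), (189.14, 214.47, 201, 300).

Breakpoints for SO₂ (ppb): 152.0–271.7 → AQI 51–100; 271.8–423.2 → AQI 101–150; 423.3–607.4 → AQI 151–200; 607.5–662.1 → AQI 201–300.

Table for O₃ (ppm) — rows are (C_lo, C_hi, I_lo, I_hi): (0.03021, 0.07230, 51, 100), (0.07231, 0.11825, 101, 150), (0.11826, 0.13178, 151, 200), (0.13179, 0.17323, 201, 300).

281

NO₂: 659.73 lies in 591.27–879.89, so I_lo=51, I_hi=100, C_lo=591.27, C_hi=879.89.
(100−51)/(879.89−591.27) × (659.73−591.27) + 51 = 49/288.62 × 68.46 + 51 ≈ 62.62 → 63.
CO: 31.733 lies in 31.117–35.578, so I_lo=151, I_hi=200, C_lo=31.117, C_hi=35.578.
(200−151)/(35.578−31.117) × (31.733−31.117) + 151 = 49/4.461 × 0.616 + 151 ≈ 157.77 → 158.
PM10: 644.09 ∈ [569.66, 661.72] ↔ index [201, 300].
201 + (644.09−569.66)·(300−201)/(661.72−569.66) = 201 + 74.43·99/92.06 ≈ 281.04, so AQI = 281.
PM2.5: 98.30 ∈ [95.91, 157.34] ↔ index [101, 150].
101 + (98.30−95.91)·(150−101)/(157.34−95.91) = 101 + 2.39·49/61.43 ≈ 102.91, so AQI = 103.
SO₂: row 423.3–607.4 (AQI 151–200). (200−151)·(569.3−423.3)/(607.4−423.3) + 151 = 49·146.0/184.1 + 151 ≈ 189.86 → 190.
O₃: row 0.13179–0.17323 (AQI 201–300). (300−201)·(0.16126−0.13179)/(0.17323−0.13179) + 201 = 99·0.02947/0.04144 + 201 ≈ 271.40 → 271.
Sub-indices: NO₂→63, CO→158, PM10→281, PM2.5→103, SO₂→190, O₃→271. Overall AQI = max = 281; dominant pollutant is PM10.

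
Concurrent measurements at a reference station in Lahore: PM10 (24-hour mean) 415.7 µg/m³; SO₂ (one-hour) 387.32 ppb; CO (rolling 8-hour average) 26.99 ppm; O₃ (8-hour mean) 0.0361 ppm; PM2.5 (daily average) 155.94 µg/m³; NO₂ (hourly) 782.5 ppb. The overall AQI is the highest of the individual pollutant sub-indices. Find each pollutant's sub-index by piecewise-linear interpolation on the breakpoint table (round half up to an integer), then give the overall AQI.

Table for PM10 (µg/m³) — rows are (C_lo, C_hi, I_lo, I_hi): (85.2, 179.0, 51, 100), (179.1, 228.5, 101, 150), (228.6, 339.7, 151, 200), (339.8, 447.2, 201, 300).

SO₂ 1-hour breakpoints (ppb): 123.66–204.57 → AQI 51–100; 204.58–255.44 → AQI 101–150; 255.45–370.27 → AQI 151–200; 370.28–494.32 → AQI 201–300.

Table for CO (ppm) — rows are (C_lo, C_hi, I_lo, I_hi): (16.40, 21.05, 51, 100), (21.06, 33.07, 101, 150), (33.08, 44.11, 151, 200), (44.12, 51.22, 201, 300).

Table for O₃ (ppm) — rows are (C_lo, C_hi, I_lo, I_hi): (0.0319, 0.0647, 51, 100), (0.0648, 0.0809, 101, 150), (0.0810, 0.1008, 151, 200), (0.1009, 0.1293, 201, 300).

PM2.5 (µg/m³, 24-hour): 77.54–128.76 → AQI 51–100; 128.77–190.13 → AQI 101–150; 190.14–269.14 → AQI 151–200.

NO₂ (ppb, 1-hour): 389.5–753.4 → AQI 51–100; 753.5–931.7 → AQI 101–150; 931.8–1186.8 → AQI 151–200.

271

PM10: 415.7 ∈ [339.8, 447.2] ↔ index [201, 300].
201 + (415.7−339.8)·(300−201)/(447.2−339.8) = 201 + 75.9·99/107.4 ≈ 270.96, so AQI = 271.
SO₂: 387.32 lies in 370.28–494.32, so I_lo=201, I_hi=300, C_lo=370.28, C_hi=494.32.
(300−201)/(494.32−370.28) × (387.32−370.28) + 201 = 99/124.04 × 17.04 + 201 ≈ 214.60 → 215.
CO 26.99: bracket 21.06–33.07 → index 101–150; slope 49/12.01, offset 5.93.
AQI = 101 + 49/12.01·5.93 ≈ 125.19 ⇒ 125.
O₃: row 0.0319–0.0647 (AQI 51–100). (100−51)·(0.0361−0.0319)/(0.0647−0.0319) + 51 = 49·0.0042/0.0328 + 51 ≈ 57.27 → 57.
PM2.5: 155.94 lies in 128.77–190.13, so I_lo=101, I_hi=150, C_lo=128.77, C_hi=190.13.
(150−101)/(190.13−128.77) × (155.94−128.77) + 101 = 49/61.36 × 27.17 + 101 ≈ 122.70 → 123.
NO₂: 782.5 lies in 753.5–931.7, so I_lo=101, I_hi=150, C_lo=753.5, C_hi=931.7.
(150−101)/(931.7−753.5) × (782.5−753.5) + 101 = 49/178.2 × 29.0 + 101 ≈ 108.97 → 109.
Sub-indices: PM10→271, SO₂→215, CO→125, O₃→57, PM2.5→123, NO₂→109. Overall AQI = max = 271; dominant pollutant is PM10.
AQI 271: Very Unhealthy.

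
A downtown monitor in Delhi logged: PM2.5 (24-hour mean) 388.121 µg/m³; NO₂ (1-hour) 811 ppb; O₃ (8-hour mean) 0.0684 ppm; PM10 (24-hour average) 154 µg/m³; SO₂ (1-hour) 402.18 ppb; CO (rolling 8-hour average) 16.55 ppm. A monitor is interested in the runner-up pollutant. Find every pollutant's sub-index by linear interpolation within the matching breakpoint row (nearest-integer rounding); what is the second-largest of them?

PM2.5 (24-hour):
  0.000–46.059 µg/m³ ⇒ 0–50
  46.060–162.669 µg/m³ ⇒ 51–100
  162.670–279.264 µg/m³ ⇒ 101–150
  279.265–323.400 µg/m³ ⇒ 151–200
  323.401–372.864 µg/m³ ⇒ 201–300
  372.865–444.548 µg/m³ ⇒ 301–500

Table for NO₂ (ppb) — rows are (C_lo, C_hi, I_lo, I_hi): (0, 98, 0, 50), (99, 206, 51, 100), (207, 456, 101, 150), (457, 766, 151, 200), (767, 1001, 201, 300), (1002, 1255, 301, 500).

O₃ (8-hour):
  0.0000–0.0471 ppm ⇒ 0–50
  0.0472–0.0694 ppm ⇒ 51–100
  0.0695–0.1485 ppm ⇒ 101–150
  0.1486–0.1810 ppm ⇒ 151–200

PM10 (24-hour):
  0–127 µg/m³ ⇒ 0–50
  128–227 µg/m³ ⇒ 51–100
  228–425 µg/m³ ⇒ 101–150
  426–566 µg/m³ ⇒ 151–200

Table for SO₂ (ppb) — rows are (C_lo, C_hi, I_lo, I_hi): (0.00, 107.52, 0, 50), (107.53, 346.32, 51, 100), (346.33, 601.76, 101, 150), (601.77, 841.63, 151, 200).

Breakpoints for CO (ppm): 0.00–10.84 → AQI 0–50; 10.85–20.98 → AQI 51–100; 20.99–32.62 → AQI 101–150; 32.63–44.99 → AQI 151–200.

PM2.5 388.121: bracket 372.865–444.548 → index 301–500; slope 199/71.683, offset 15.256.
AQI = 301 + 199/71.683·15.256 ≈ 343.35 ⇒ 343.
NO₂ 811: bracket 767–1001 → index 201–300; slope 99/234, offset 44.
AQI = 201 + 99/234·44 ≈ 219.62 ⇒ 220.
O₃ 0.0684: bracket 0.0472–0.0694 → index 51–100; slope 49/0.0222, offset 0.0212.
AQI = 51 + 49/0.0222·0.0212 ≈ 97.79 ⇒ 98.
PM10: row 128–227 (AQI 51–100). (100−51)·(154−128)/(227−128) + 51 = 49·26/99 + 51 ≈ 63.87 → 64.
SO₂ 402.18: bracket 346.33–601.76 → index 101–150; slope 49/255.43, offset 55.85.
AQI = 101 + 49/255.43·55.85 ≈ 111.71 ⇒ 112.
CO: 16.55 ∈ [10.85, 20.98] ↔ index [51, 100].
51 + (16.55−10.85)·(100−51)/(20.98−10.85) = 51 + 5.70·49/10.13 ≈ 78.57, so AQI = 79.
Sub-indices: PM2.5→343, NO₂→220, O₃→98, PM10→64, SO₂→112, CO→79. Ranked high→low: 343, 220, 112, 98, 79, 64. Second-highest sub-index = 220.

220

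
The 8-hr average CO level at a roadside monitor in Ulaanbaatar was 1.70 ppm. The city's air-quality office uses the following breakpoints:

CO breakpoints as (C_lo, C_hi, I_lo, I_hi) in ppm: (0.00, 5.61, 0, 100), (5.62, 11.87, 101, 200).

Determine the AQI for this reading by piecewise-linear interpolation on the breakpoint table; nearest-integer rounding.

CO: 1.70 ∈ [0.00, 5.61] ↔ index [0, 100].
0 + (1.70−0.00)·(100−0)/(5.61−0.00) = 0 + 1.70·100/5.61 ≈ 30.30, so AQI = 30.

30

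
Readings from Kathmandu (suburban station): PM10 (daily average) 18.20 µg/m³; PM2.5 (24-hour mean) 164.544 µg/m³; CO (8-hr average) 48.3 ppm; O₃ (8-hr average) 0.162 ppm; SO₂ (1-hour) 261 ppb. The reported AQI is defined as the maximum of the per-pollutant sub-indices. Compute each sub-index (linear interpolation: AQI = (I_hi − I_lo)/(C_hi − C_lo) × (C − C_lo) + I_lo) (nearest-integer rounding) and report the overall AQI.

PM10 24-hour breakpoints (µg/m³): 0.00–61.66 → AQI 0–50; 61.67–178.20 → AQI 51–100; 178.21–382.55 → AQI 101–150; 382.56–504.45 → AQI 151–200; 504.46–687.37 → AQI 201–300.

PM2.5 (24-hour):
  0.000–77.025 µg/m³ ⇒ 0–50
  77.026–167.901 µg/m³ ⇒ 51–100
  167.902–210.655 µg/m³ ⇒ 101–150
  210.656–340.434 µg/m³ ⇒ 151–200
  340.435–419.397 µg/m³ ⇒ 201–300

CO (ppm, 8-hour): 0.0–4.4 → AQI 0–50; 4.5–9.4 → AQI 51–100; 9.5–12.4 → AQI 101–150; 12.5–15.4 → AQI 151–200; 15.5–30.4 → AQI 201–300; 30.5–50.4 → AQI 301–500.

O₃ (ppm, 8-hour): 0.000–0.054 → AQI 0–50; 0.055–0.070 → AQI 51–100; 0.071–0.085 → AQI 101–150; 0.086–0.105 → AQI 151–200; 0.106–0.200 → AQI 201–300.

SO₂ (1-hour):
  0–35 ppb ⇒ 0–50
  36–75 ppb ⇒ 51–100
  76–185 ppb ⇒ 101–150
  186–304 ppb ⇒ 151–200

479

PM10 18.20: bracket 0.00–61.66 → index 0–50; slope 50/61.66, offset 18.20.
AQI = 0 + 50/61.66·18.20 ≈ 14.76 ⇒ 15.
PM2.5: row 77.026–167.901 (AQI 51–100). (100−51)·(164.544−77.026)/(167.901−77.026) + 51 = 49·87.518/90.875 + 51 ≈ 98.19 → 98.
CO: 48.3 lies in 30.5–50.4, so I_lo=301, I_hi=500, C_lo=30.5, C_hi=50.4.
(500−301)/(50.4−30.5) × (48.3−30.5) + 301 = 199/19.9 × 17.8 + 301 ≈ 479.00 → 479.
O₃: row 0.106–0.200 (AQI 201–300). (300−201)·(0.162−0.106)/(0.200−0.106) + 201 = 99·0.056/0.094 + 201 ≈ 259.98 → 260.
SO₂: row 186–304 (AQI 151–200). (200−151)·(261−186)/(304−186) + 151 = 49·75/118 + 151 ≈ 182.14 → 182.
Sub-indices: PM10→15, PM2.5→98, CO→479, O₃→260, SO₂→182. Overall AQI = max = 479; dominant pollutant is CO.
AQI 479: Hazardous.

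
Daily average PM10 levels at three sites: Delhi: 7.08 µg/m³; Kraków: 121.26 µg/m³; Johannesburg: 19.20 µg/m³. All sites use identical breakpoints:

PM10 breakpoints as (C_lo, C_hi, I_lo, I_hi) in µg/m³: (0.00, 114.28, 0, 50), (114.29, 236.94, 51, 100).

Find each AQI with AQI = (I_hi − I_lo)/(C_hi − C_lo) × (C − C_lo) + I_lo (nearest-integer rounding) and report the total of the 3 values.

Delhi: 7.08 lies in 0.00–114.28, so I_lo=0, I_hi=50, C_lo=0.00, C_hi=114.28.
(50−0)/(114.28−0.00) × (7.08−0.00) + 0 = 50/114.28 × 7.08 + 0 ≈ 3.10 → 3.
Kraków: 121.26 lies in 114.29–236.94, so I_lo=51, I_hi=100, C_lo=114.29, C_hi=236.94.
(100−51)/(236.94−114.29) × (121.26−114.29) + 51 = 49/122.65 × 6.97 + 51 ≈ 53.78 → 54.
Johannesburg: row 0.00–114.28 (AQI 0–50). (50−0)·(19.20−0.00)/(114.28−0.00) + 0 = 50·19.20/114.28 + 0 ≈ 8.40 → 8.
AQIs: Delhi=3, Kraków=54, Johannesburg=8. Sum = 3 + 54 + 8 = 65.

65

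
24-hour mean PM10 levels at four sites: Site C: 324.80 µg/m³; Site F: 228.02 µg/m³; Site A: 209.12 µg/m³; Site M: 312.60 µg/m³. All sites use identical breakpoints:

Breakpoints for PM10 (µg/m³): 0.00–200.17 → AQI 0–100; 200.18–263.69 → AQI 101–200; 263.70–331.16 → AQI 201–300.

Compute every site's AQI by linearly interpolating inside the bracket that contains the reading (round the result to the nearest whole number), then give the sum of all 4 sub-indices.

823

Site C: 324.80 lies in 263.70–331.16, so I_lo=201, I_hi=300, C_lo=263.70, C_hi=331.16.
(300−201)/(331.16−263.70) × (324.80−263.70) + 201 = 99/67.46 × 61.10 + 201 ≈ 290.67 → 291.
Site F: 228.02 lies in 200.18–263.69, so I_lo=101, I_hi=200, C_lo=200.18, C_hi=263.69.
(200−101)/(263.69−200.18) × (228.02−200.18) + 101 = 99/63.51 × 27.84 + 101 ≈ 144.40 → 144.
Site A: 209.12 lies in 200.18–263.69, so I_lo=101, I_hi=200, C_lo=200.18, C_hi=263.69.
(200−101)/(263.69−200.18) × (209.12−200.18) + 101 = 99/63.51 × 8.94 + 101 ≈ 114.94 → 115.
Site M 312.60: bracket 263.70–331.16 → index 201–300; slope 99/67.46, offset 48.90.
AQI = 201 + 99/67.46·48.90 ≈ 272.76 ⇒ 273.
AQIs: Site C=291, Site F=144, Site A=115, Site M=273. Sum = 291 + 144 + 115 + 273 = 823.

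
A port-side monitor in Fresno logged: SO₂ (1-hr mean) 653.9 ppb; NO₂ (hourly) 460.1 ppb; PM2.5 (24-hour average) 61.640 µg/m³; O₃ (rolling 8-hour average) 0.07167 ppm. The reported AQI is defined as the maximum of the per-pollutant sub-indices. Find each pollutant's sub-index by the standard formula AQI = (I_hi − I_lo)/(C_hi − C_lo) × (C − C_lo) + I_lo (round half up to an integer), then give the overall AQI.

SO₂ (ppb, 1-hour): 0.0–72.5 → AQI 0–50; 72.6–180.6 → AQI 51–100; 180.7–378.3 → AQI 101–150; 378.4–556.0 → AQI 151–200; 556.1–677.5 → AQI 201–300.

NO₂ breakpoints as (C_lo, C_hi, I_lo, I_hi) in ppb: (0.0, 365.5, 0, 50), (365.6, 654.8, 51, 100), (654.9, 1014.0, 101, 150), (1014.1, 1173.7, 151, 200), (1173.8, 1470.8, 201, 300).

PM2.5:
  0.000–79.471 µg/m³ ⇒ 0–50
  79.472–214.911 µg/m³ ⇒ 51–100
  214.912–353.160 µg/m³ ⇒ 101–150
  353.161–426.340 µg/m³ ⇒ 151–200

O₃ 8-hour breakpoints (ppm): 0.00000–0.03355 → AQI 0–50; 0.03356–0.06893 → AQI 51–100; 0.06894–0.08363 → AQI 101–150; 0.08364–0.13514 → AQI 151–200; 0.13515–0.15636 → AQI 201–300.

281

SO₂ 653.9: bracket 556.1–677.5 → index 201–300; slope 99/121.4, offset 97.8.
AQI = 201 + 99/121.4·97.8 ≈ 280.75 ⇒ 281.
NO₂: 460.1 ∈ [365.6, 654.8] ↔ index [51, 100].
51 + (460.1−365.6)·(100−51)/(654.8−365.6) = 51 + 94.5·49/289.2 ≈ 67.01, so AQI = 67.
PM2.5: 61.640 ∈ [0.000, 79.471] ↔ index [0, 50].
0 + (61.640−0.000)·(50−0)/(79.471−0.000) = 0 + 61.640·50/79.471 ≈ 38.78, so AQI = 39.
O₃ 0.07167: bracket 0.06894–0.08363 → index 101–150; slope 49/0.01469, offset 0.00273.
AQI = 101 + 49/0.01469·0.00273 ≈ 110.11 ⇒ 110.
Sub-indices: SO₂→281, NO₂→67, PM2.5→39, O₃→110. Overall AQI = max = 281; dominant pollutant is SO₂.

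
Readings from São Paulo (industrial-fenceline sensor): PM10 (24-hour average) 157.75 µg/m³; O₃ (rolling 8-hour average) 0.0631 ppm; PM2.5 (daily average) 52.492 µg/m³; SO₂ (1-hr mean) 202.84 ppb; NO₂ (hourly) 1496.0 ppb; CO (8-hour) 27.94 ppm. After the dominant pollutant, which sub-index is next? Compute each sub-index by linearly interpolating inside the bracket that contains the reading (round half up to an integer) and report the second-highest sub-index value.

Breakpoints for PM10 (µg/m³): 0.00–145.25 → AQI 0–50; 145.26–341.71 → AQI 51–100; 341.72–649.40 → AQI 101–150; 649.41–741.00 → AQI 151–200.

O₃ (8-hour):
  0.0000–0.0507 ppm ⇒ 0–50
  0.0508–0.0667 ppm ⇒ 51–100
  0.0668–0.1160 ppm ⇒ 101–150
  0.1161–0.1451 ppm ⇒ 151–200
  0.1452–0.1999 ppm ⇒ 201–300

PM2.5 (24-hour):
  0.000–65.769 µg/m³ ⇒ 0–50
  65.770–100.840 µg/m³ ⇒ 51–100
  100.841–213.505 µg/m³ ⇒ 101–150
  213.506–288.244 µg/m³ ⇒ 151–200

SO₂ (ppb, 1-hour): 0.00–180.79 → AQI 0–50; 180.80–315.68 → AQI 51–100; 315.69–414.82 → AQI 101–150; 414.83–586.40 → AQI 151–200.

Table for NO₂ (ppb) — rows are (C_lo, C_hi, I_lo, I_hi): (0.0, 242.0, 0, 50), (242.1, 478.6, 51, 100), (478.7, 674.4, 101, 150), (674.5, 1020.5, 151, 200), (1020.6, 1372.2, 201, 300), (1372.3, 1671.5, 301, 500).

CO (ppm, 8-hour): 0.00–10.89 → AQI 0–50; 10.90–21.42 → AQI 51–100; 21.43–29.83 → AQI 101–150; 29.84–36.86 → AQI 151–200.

139

PM10: row 145.26–341.71 (AQI 51–100). (100−51)·(157.75−145.26)/(341.71−145.26) + 51 = 49·12.49/196.45 + 51 ≈ 54.12 → 54.
O₃ 0.0631: bracket 0.0508–0.0667 → index 51–100; slope 49/0.0159, offset 0.0123.
AQI = 51 + 49/0.0159·0.0123 ≈ 88.91 ⇒ 89.
PM2.5: 52.492 ∈ [0.000, 65.769] ↔ index [0, 50].
0 + (52.492−0.000)·(50−0)/(65.769−0.000) = 0 + 52.492·50/65.769 ≈ 39.91, so AQI = 40.
SO₂: row 180.80–315.68 (AQI 51–100). (100−51)·(202.84−180.80)/(315.68−180.80) + 51 = 49·22.04/134.88 + 51 ≈ 59.01 → 59.
NO₂ 1496.0: bracket 1372.3–1671.5 → index 301–500; slope 199/299.2, offset 123.7.
AQI = 301 + 199/299.2·123.7 ≈ 383.27 ⇒ 383.
CO 27.94: bracket 21.43–29.83 → index 101–150; slope 49/8.40, offset 6.51.
AQI = 101 + 49/8.40·6.51 ≈ 138.98 ⇒ 139.
Sub-indices: PM10→54, O₃→89, PM2.5→40, SO₂→59, NO₂→383, CO→139. Ranked high→low: 383, 139, 89, 59, 54, 40. Second-highest sub-index = 139.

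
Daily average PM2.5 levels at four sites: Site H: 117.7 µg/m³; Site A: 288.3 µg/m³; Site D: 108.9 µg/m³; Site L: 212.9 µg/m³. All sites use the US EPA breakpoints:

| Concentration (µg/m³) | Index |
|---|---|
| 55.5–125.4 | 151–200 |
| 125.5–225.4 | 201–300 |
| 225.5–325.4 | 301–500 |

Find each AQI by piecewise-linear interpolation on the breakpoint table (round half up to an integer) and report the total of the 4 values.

Site H: row 55.5–125.4 (AQI 151–200). (200−151)·(117.7−55.5)/(125.4−55.5) + 151 = 49·62.2/69.9 + 151 ≈ 194.60 → 195.
Site A: row 225.5–325.4 (AQI 301–500). (500−301)·(288.3−225.5)/(325.4−225.5) + 301 = 199·62.8/99.9 + 301 ≈ 426.10 → 426.
Site D: 108.9 lies in 55.5–125.4, so I_lo=151, I_hi=200, C_lo=55.5, C_hi=125.4.
(200−151)/(125.4−55.5) × (108.9−55.5) + 151 = 49/69.9 × 53.4 + 151 ≈ 188.43 → 188.
Site L: row 125.5–225.4 (AQI 201–300). (300−201)·(212.9−125.5)/(225.4−125.5) + 201 = 99·87.4/99.9 + 201 ≈ 287.61 → 288.
AQIs: Site H=195, Site A=426, Site D=188, Site L=288. Sum = 195 + 426 + 188 + 288 = 1097.

1097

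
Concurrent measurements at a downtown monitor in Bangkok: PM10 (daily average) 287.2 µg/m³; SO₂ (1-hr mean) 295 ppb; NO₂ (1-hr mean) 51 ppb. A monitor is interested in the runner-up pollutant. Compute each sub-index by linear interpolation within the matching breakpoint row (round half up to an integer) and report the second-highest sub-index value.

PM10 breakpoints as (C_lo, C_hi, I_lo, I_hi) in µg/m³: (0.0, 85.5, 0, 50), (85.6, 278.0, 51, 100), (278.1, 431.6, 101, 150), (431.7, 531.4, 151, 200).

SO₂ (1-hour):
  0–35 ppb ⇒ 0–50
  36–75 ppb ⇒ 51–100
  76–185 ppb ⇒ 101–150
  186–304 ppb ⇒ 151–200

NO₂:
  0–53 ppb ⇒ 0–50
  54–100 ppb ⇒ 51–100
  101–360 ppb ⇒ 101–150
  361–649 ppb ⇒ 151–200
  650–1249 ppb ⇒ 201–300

104

PM10: 287.2 lies in 278.1–431.6, so I_lo=101, I_hi=150, C_lo=278.1, C_hi=431.6.
(150−101)/(431.6−278.1) × (287.2−278.1) + 101 = 49/153.5 × 9.1 + 101 ≈ 103.90 → 104.
SO₂ 295: bracket 186–304 → index 151–200; slope 49/118, offset 109.
AQI = 151 + 49/118·109 ≈ 196.26 ⇒ 196.
NO₂: 51 lies in 0–53, so I_lo=0, I_hi=50, C_lo=0, C_hi=53.
(50−0)/(53−0) × (51−0) + 0 = 50/53 × 51 + 0 ≈ 48.11 → 48.
Sub-indices: PM10→104, SO₂→196, NO₂→48. Ranked high→low: 196, 104, 48. Second-highest sub-index = 104.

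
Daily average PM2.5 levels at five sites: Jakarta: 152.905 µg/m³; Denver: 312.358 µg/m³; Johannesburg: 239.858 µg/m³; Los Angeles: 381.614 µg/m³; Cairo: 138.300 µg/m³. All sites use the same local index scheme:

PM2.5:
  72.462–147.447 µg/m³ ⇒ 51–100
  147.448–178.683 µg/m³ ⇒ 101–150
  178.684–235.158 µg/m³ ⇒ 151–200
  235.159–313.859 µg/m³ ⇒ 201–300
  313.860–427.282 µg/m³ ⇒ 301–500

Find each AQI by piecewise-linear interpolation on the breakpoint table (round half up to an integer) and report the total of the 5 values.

Jakarta: 152.905 ∈ [147.448, 178.683] ↔ index [101, 150].
101 + (152.905−147.448)·(150−101)/(178.683−147.448) = 101 + 5.457·49/31.235 ≈ 109.56, so AQI = 110.
Denver: 312.358 ∈ [235.159, 313.859] ↔ index [201, 300].
201 + (312.358−235.159)·(300−201)/(313.859−235.159) = 201 + 77.199·99/78.700 ≈ 298.11, so AQI = 298.
Johannesburg: 239.858 ∈ [235.159, 313.859] ↔ index [201, 300].
201 + (239.858−235.159)·(300−201)/(313.859−235.159) = 201 + 4.699·99/78.700 ≈ 206.91, so AQI = 207.
Los Angeles: 381.614 ∈ [313.860, 427.282] ↔ index [301, 500].
301 + (381.614−313.860)·(500−301)/(427.282−313.860) = 301 + 67.754·199/113.422 ≈ 419.88, so AQI = 420.
Cairo: 138.300 lies in 72.462–147.447, so I_lo=51, I_hi=100, C_lo=72.462, C_hi=147.447.
(100−51)/(147.447−72.462) × (138.300−72.462) + 51 = 49/74.985 × 65.838 + 51 ≈ 94.02 → 94.
AQIs: Jakarta=110, Denver=298, Johannesburg=207, Los Angeles=420, Cairo=94. Sum = 110 + 298 + 207 + 420 + 94 = 1129.

1129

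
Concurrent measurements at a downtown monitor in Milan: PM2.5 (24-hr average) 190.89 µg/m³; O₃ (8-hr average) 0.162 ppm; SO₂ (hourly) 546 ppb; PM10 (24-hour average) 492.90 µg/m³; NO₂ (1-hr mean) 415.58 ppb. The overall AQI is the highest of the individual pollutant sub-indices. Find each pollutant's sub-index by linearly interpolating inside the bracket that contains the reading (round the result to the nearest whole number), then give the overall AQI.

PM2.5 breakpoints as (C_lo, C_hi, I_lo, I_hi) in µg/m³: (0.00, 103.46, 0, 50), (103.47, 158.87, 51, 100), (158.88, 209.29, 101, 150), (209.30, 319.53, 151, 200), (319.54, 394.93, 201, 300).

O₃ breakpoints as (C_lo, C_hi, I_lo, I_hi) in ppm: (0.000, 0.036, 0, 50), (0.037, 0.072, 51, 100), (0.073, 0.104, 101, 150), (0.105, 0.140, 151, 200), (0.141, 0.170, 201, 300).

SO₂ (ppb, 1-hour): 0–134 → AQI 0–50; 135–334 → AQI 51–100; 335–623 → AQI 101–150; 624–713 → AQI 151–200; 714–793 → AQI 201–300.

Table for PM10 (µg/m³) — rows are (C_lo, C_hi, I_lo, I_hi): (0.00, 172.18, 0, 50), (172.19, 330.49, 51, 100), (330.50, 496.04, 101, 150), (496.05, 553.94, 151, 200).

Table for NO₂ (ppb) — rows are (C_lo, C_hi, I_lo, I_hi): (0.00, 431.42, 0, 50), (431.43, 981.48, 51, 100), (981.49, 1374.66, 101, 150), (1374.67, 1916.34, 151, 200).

PM2.5: 190.89 lies in 158.88–209.29, so I_lo=101, I_hi=150, C_lo=158.88, C_hi=209.29.
(150−101)/(209.29−158.88) × (190.89−158.88) + 101 = 49/50.41 × 32.01 + 101 ≈ 132.11 → 132.
O₃: row 0.141–0.170 (AQI 201–300). (300−201)·(0.162−0.141)/(0.170−0.141) + 201 = 99·0.021/0.029 + 201 ≈ 272.69 → 273.
SO₂: 546 lies in 335–623, so I_lo=101, I_hi=150, C_lo=335, C_hi=623.
(150−101)/(623−335) × (546−335) + 101 = 49/288 × 211 + 101 ≈ 136.90 → 137.
PM10: 492.90 lies in 330.50–496.04, so I_lo=101, I_hi=150, C_lo=330.50, C_hi=496.04.
(150−101)/(496.04−330.50) × (492.90−330.50) + 101 = 49/165.54 × 162.40 + 101 ≈ 149.07 → 149.
NO₂: 415.58 ∈ [0.00, 431.42] ↔ index [0, 50].
0 + (415.58−0.00)·(50−0)/(431.42−0.00) = 0 + 415.58·50/431.42 ≈ 48.16, so AQI = 48.
Sub-indices: PM2.5→132, O₃→273, SO₂→137, PM10→149, NO₂→48. Overall AQI = max = 273; dominant pollutant is O₃.

273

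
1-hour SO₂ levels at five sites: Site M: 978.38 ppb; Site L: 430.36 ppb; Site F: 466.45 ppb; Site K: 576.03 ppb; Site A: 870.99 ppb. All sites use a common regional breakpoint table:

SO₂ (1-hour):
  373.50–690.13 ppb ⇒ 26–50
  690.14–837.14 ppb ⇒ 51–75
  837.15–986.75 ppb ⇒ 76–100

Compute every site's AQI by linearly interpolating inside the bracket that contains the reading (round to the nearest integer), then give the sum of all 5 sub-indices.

284

Site M: row 837.15–986.75 (AQI 76–100). (100−76)·(978.38−837.15)/(986.75−837.15) + 76 = 24·141.23/149.60 + 76 ≈ 98.66 → 99.
Site L: 430.36 ∈ [373.50, 690.13] ↔ index [26, 50].
26 + (430.36−373.50)·(50−26)/(690.13−373.50) = 26 + 56.86·24/316.63 ≈ 30.31, so AQI = 30.
Site F: 466.45 lies in 373.50–690.13, so I_lo=26, I_hi=50, C_lo=373.50, C_hi=690.13.
(50−26)/(690.13−373.50) × (466.45−373.50) + 26 = 24/316.63 × 92.95 + 26 ≈ 33.05 → 33.
Site K: row 373.50–690.13 (AQI 26–50). (50−26)·(576.03−373.50)/(690.13−373.50) + 26 = 24·202.53/316.63 + 26 ≈ 41.35 → 41.
Site A: row 837.15–986.75 (AQI 76–100). (100−76)·(870.99−837.15)/(986.75−837.15) + 76 = 24·33.84/149.60 + 76 ≈ 81.43 → 81.
AQIs: Site M=99, Site L=30, Site F=33, Site K=41, Site A=81. Sum = 99 + 30 + 33 + 41 + 81 = 284.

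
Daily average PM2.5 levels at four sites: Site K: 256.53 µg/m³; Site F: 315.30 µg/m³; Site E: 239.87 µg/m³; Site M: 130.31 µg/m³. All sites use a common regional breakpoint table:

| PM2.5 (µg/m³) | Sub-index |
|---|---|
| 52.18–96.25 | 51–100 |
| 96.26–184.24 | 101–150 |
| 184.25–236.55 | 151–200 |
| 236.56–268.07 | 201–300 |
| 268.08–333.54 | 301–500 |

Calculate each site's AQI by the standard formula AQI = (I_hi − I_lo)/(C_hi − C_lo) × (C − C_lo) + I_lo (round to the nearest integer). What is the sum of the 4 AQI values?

Site K: row 236.56–268.07 (AQI 201–300). (300−201)·(256.53−236.56)/(268.07−236.56) + 201 = 99·19.97/31.51 + 201 ≈ 263.74 → 264.
Site F: 315.30 ∈ [268.08, 333.54] ↔ index [301, 500].
301 + (315.30−268.08)·(500−301)/(333.54−268.08) = 301 + 47.22·199/65.46 ≈ 444.55, so AQI = 445.
Site E: 239.87 lies in 236.56–268.07, so I_lo=201, I_hi=300, C_lo=236.56, C_hi=268.07.
(300−201)/(268.07−236.56) × (239.87−236.56) + 201 = 99/31.51 × 3.31 + 201 ≈ 211.40 → 211.
Site M: 130.31 ∈ [96.26, 184.24] ↔ index [101, 150].
101 + (130.31−96.26)·(150−101)/(184.24−96.26) = 101 + 34.05·49/87.98 ≈ 119.96, so AQI = 120.
AQIs: Site K=264, Site F=445, Site E=211, Site M=120. Sum = 264 + 445 + 211 + 120 = 1040.

1040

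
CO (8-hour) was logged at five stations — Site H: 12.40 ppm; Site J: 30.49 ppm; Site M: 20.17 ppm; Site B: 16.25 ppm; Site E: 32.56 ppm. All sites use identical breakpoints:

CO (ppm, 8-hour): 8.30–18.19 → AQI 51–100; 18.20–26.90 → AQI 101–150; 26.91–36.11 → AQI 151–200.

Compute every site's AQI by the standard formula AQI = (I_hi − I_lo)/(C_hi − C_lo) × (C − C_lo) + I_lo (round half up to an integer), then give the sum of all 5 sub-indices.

624

Site H: 12.40 lies in 8.30–18.19, so I_lo=51, I_hi=100, C_lo=8.30, C_hi=18.19.
(100−51)/(18.19−8.30) × (12.40−8.30) + 51 = 49/9.89 × 4.10 + 51 ≈ 71.31 → 71.
Site J: 30.49 lies in 26.91–36.11, so I_lo=151, I_hi=200, C_lo=26.91, C_hi=36.11.
(200−151)/(36.11−26.91) × (30.49−26.91) + 151 = 49/9.20 × 3.58 + 151 ≈ 170.07 → 170.
Site M 20.17: bracket 18.20–26.90 → index 101–150; slope 49/8.70, offset 1.97.
AQI = 101 + 49/8.70·1.97 ≈ 112.10 ⇒ 112.
Site B: row 8.30–18.19 (AQI 51–100). (100−51)·(16.25−8.30)/(18.19−8.30) + 51 = 49·7.95/9.89 + 51 ≈ 90.39 → 90.
Site E: 32.56 lies in 26.91–36.11, so I_lo=151, I_hi=200, C_lo=26.91, C_hi=36.11.
(200−151)/(36.11−26.91) × (32.56−26.91) + 151 = 49/9.20 × 5.65 + 151 ≈ 181.09 → 181.
AQIs: Site H=71, Site J=170, Site M=112, Site B=90, Site E=181. Sum = 71 + 170 + 112 + 90 + 181 = 624.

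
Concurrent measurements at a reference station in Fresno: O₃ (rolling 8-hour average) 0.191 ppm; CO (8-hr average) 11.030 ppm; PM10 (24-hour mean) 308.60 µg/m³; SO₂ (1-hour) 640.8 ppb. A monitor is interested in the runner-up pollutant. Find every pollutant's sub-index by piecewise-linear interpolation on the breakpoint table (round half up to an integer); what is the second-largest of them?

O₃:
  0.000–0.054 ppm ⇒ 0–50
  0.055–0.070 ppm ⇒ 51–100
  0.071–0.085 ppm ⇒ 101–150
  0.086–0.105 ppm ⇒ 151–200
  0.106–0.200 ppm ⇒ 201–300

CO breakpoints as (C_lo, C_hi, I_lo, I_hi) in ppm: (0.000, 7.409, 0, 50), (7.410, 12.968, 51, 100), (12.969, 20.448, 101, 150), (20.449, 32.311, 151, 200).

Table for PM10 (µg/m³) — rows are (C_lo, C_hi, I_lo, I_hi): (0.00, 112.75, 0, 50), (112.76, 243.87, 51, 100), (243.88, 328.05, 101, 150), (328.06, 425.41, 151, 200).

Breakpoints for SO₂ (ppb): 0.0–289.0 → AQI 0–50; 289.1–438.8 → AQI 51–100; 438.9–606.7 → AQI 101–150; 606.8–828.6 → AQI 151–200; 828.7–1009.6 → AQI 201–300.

159

O₃: 0.191 lies in 0.106–0.200, so I_lo=201, I_hi=300, C_lo=0.106, C_hi=0.200.
(300−201)/(0.200−0.106) × (0.191−0.106) + 201 = 99/0.094 × 0.085 + 201 ≈ 290.52 → 291.
CO: row 7.410–12.968 (AQI 51–100). (100−51)·(11.030−7.410)/(12.968−7.410) + 51 = 49·3.620/5.558 + 51 ≈ 82.91 → 83.
PM10: row 243.88–328.05 (AQI 101–150). (150−101)·(308.60−243.88)/(328.05−243.88) + 101 = 49·64.72/84.17 + 101 ≈ 138.68 → 139.
SO₂: 640.8 ∈ [606.8, 828.6] ↔ index [151, 200].
151 + (640.8−606.8)·(200−151)/(828.6−606.8) = 151 + 34.0·49/221.8 ≈ 158.51, so AQI = 159.
Sub-indices: O₃→291, CO→83, PM10→139, SO₂→159. Ranked high→low: 291, 159, 139, 83. Second-highest sub-index = 159.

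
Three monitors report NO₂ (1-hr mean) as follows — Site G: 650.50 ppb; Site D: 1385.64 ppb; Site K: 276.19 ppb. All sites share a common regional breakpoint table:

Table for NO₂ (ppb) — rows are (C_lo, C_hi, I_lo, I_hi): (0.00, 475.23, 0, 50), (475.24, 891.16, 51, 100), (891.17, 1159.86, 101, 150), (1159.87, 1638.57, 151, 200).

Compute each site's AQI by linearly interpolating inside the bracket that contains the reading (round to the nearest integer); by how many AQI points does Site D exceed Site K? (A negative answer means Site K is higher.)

Site G 650.50: bracket 475.24–891.16 → index 51–100; slope 49/415.92, offset 175.26.
AQI = 51 + 49/415.92·175.26 ≈ 71.65 ⇒ 72.
Site D: 1385.64 ∈ [1159.87, 1638.57] ↔ index [151, 200].
151 + (1385.64−1159.87)·(200−151)/(1638.57−1159.87) = 151 + 225.77·49/478.70 ≈ 174.11, so AQI = 174.
Site K: 276.19 ∈ [0.00, 475.23] ↔ index [0, 50].
0 + (276.19−0.00)·(50−0)/(475.23−0.00) = 0 + 276.19·50/475.23 ≈ 29.06, so AQI = 29.
AQIs: Site G=72, Site D=174, Site K=29. Site D (174) − Site K (29) = 145.

145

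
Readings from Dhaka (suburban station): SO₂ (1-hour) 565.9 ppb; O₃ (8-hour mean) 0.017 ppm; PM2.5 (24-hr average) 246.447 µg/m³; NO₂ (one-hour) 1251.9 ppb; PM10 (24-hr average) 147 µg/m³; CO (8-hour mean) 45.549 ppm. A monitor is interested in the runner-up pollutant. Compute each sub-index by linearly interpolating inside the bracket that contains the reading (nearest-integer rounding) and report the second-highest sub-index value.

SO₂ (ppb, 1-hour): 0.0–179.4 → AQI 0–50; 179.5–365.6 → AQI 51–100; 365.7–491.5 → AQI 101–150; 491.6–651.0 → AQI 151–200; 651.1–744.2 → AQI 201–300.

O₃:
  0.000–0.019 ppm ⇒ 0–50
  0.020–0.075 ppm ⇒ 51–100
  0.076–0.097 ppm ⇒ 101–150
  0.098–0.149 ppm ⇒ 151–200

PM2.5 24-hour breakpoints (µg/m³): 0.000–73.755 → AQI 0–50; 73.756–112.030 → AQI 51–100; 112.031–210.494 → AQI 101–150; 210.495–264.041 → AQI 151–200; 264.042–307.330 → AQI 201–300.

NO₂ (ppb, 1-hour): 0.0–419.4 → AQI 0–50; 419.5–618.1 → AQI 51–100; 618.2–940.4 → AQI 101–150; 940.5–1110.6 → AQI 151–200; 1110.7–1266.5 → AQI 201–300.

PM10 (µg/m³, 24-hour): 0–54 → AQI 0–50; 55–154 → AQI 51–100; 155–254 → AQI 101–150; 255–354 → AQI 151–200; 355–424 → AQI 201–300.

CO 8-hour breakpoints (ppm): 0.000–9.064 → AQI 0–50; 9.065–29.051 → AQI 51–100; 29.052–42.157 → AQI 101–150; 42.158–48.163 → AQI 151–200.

SO₂: 565.9 lies in 491.6–651.0, so I_lo=151, I_hi=200, C_lo=491.6, C_hi=651.0.
(200−151)/(651.0−491.6) × (565.9−491.6) + 151 = 49/159.4 × 74.3 + 151 ≈ 173.84 → 174.
O₃: 0.017 ∈ [0.000, 0.019] ↔ index [0, 50].
0 + (0.017−0.000)·(50−0)/(0.019−0.000) = 0 + 0.017·50/0.019 ≈ 44.74, so AQI = 45.
PM2.5: row 210.495–264.041 (AQI 151–200). (200−151)·(246.447−210.495)/(264.041−210.495) + 151 = 49·35.952/53.546 + 151 ≈ 183.90 → 184.
NO₂: row 1110.7–1266.5 (AQI 201–300). (300−201)·(1251.9−1110.7)/(1266.5−1110.7) + 201 = 99·141.2/155.8 + 201 ≈ 290.72 → 291.
PM10: 147 lies in 55–154, so I_lo=51, I_hi=100, C_lo=55, C_hi=154.
(100−51)/(154−55) × (147−55) + 51 = 49/99 × 92 + 51 ≈ 96.54 → 97.
CO: 45.549 lies in 42.158–48.163, so I_lo=151, I_hi=200, C_lo=42.158, C_hi=48.163.
(200−151)/(48.163−42.158) × (45.549−42.158) + 151 = 49/6.005 × 3.391 + 151 ≈ 178.67 → 179.
Sub-indices: SO₂→174, O₃→45, PM2.5→184, NO₂→291, PM10→97, CO→179. Ranked high→low: 291, 184, 179, 174, 97, 45. Second-highest sub-index = 184.

184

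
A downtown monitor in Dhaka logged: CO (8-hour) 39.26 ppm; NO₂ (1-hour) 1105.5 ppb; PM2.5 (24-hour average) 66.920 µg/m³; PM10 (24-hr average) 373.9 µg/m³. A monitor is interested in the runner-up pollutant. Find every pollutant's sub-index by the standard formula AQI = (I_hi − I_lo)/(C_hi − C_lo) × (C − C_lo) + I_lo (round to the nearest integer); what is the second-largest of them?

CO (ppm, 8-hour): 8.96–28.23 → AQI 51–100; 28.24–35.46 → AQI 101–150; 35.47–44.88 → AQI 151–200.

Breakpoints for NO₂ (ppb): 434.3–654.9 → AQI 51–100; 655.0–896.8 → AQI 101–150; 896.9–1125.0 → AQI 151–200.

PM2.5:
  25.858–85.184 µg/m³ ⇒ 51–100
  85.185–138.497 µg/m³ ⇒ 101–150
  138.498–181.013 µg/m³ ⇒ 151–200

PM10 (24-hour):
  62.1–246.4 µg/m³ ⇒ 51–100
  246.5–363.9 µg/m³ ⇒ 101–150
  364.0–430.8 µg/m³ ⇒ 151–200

171

CO: 39.26 lies in 35.47–44.88, so I_lo=151, I_hi=200, C_lo=35.47, C_hi=44.88.
(200−151)/(44.88−35.47) × (39.26−35.47) + 151 = 49/9.41 × 3.79 + 151 ≈ 170.74 → 171.
NO₂: row 896.9–1125.0 (AQI 151–200). (200−151)·(1105.5−896.9)/(1125.0−896.9) + 151 = 49·208.6/228.1 + 151 ≈ 195.81 → 196.
PM2.5: 66.920 lies in 25.858–85.184, so I_lo=51, I_hi=100, C_lo=25.858, C_hi=85.184.
(100−51)/(85.184−25.858) × (66.920−25.858) + 51 = 49/59.326 × 41.062 + 51 ≈ 84.91 → 85.
PM10: 373.9 ∈ [364.0, 430.8] ↔ index [151, 200].
151 + (373.9−364.0)·(200−151)/(430.8−364.0) = 151 + 9.9·49/66.8 ≈ 158.26, so AQI = 158.
Sub-indices: CO→171, NO₂→196, PM2.5→85, PM10→158. Ranked high→low: 196, 171, 158, 85. Second-highest sub-index = 171.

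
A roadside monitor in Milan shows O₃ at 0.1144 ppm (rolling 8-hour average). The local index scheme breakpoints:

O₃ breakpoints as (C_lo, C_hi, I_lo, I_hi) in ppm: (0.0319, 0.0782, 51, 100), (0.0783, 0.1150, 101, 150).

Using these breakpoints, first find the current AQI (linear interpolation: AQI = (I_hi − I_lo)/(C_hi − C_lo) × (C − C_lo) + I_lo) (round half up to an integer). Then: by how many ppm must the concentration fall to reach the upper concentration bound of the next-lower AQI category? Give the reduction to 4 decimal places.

0.0362

O₃: 0.1144 lies in 0.0783–0.1150, so I_lo=101, I_hi=150, C_lo=0.0783, C_hi=0.1150.
(150−101)/(0.1150−0.0783) × (0.1144−0.0783) + 101 = 49/0.0367 × 0.0361 + 101 ≈ 149.20 → 149.
Current AQI 149 is in the Unhealthy for Sensitive Groups range (101–150). The next-lower category tops out at AQI 100, whose upper concentration bound is 0.0782 ppm.
Reduction needed = 0.1144 − 0.0782 = 0.0362 ppm.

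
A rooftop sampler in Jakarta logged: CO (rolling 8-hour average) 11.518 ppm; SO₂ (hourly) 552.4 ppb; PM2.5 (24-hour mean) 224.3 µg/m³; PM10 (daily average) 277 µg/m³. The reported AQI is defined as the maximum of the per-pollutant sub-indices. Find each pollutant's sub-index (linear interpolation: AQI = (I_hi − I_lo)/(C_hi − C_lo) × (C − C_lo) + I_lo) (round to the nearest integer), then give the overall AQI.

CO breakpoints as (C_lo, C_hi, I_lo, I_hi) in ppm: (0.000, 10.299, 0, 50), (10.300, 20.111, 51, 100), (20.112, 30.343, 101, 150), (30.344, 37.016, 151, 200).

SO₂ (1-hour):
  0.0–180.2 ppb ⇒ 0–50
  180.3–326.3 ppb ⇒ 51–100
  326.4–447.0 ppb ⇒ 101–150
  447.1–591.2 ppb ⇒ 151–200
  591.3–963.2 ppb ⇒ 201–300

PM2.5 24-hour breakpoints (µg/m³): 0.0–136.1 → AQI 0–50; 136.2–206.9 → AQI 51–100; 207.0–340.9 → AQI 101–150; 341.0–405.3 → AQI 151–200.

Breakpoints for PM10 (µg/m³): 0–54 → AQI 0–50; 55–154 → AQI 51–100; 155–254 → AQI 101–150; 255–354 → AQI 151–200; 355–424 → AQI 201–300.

CO: 11.518 ∈ [10.300, 20.111] ↔ index [51, 100].
51 + (11.518−10.300)·(100−51)/(20.111−10.300) = 51 + 1.218·49/9.811 ≈ 57.08, so AQI = 57.
SO₂: row 447.1–591.2 (AQI 151–200). (200−151)·(552.4−447.1)/(591.2−447.1) + 151 = 49·105.3/144.1 + 151 ≈ 186.81 → 187.
PM2.5: row 207.0–340.9 (AQI 101–150). (150−101)·(224.3−207.0)/(340.9−207.0) + 101 = 49·17.3/133.9 + 101 ≈ 107.33 → 107.
PM10: 277 ∈ [255, 354] ↔ index [151, 200].
151 + (277−255)·(200−151)/(354−255) = 151 + 22·49/99 ≈ 161.89, so AQI = 162.
Sub-indices: CO→57, SO₂→187, PM2.5→107, PM10→162. Overall AQI = max = 187; dominant pollutant is SO₂.

187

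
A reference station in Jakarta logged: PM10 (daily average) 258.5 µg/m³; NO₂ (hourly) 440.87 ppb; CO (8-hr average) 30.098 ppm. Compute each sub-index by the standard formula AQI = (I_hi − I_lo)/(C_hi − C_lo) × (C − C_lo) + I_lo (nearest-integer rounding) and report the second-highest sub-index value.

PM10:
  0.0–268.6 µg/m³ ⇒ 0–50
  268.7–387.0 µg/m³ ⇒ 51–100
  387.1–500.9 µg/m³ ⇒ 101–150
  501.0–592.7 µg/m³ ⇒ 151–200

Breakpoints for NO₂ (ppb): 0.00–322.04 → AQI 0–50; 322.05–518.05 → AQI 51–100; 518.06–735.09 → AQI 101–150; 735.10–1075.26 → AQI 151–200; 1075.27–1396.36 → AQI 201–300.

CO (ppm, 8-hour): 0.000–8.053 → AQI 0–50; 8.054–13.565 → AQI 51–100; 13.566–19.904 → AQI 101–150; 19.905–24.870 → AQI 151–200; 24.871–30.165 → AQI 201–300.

PM10: row 0.0–268.6 (AQI 0–50). (50−0)·(258.5−0.0)/(268.6−0.0) + 0 = 50·258.5/268.6 + 0 ≈ 48.12 → 48.
NO₂: row 322.05–518.05 (AQI 51–100). (100−51)·(440.87−322.05)/(518.05−322.05) + 51 = 49·118.82/196.00 + 51 ≈ 80.71 → 81.
CO: row 24.871–30.165 (AQI 201–300). (300−201)·(30.098−24.871)/(30.165−24.871) + 201 = 99·5.227/5.294 + 201 ≈ 298.75 → 299.
Sub-indices: PM10→48, NO₂→81, CO→299. Ranked high→low: 299, 81, 48. Second-highest sub-index = 81.

81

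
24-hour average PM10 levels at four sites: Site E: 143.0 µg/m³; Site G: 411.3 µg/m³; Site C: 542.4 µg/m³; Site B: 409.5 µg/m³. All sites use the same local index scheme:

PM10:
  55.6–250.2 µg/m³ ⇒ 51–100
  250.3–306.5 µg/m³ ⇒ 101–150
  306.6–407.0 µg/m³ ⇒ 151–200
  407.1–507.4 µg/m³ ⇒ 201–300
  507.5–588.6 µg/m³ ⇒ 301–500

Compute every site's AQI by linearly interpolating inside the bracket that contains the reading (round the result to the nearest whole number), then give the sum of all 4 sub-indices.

868

Site E: row 55.6–250.2 (AQI 51–100). (100−51)·(143.0−55.6)/(250.2−55.6) + 51 = 49·87.4/194.6 + 51 ≈ 73.01 → 73.
Site G: row 407.1–507.4 (AQI 201–300). (300−201)·(411.3−407.1)/(507.4−407.1) + 201 = 99·4.2/100.3 + 201 ≈ 205.15 → 205.
Site C: 542.4 lies in 507.5–588.6, so I_lo=301, I_hi=500, C_lo=507.5, C_hi=588.6.
(500−301)/(588.6−507.5) × (542.4−507.5) + 301 = 199/81.1 × 34.9 + 301 ≈ 386.64 → 387.
Site B: 409.5 lies in 407.1–507.4, so I_lo=201, I_hi=300, C_lo=407.1, C_hi=507.4.
(300−201)/(507.4−407.1) × (409.5−407.1) + 201 = 99/100.3 × 2.4 + 201 ≈ 203.37 → 203.
AQIs: Site E=73, Site G=205, Site C=387, Site B=203. Sum = 73 + 205 + 387 + 203 = 868.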